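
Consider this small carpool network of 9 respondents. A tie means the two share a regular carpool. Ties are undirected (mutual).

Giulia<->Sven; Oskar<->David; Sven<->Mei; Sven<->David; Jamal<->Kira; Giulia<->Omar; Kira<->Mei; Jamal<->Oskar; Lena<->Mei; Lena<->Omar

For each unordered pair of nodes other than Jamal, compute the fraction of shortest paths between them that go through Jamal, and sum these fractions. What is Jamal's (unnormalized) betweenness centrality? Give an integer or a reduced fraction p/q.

Pairs whose geodesics pass through Jamal — Lena–Oskar: 1/2; Mei–Oskar: 1/2; Kira–Oskar: 1; Kira–David: 1/2.
All other pairs contribute 0.
Summing the contributions gives betweenness(Jamal) = 5/2.

5/2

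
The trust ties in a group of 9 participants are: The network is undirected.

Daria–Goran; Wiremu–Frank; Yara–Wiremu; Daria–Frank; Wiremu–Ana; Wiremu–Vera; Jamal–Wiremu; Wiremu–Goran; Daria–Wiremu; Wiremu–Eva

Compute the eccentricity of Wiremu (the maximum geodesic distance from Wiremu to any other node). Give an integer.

1

Distances from Wiremu: Ana:1, Daria:1, Eva:1, Frank:1, Goran:1, Jamal:1, Vera:1, Yara:1.
The largest is 1 (to Ana, Jamal, Yara, Eva, Vera, Goran, Frank, and Daria), so the eccentricity of Wiremu is 1.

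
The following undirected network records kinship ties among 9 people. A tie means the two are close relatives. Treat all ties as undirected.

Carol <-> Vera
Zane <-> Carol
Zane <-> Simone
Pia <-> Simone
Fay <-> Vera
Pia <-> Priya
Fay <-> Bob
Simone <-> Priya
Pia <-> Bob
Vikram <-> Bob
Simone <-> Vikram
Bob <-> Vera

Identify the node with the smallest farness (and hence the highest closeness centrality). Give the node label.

Farness (sum of distances to all others) for each node — Bob:13, Carol:17, Fay:17, Pia:14, Priya:17, Simone:14, Vera:15, Vikram:15, Zane:16.
The smallest farness is 13, for Bob, so Bob has the highest closeness.

Bob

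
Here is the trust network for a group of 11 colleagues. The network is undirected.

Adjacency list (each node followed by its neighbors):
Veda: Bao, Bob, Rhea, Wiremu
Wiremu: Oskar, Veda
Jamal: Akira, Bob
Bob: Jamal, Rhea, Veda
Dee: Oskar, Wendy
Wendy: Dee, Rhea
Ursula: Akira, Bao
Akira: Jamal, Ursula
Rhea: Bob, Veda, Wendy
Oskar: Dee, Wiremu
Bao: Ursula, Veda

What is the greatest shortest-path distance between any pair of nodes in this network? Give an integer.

Eccentricity of each node (its greatest distance to any other): Akira:5, Bao:4, Bob:3, Dee:5, Jamal:4, Oskar:5, Rhea:3, Ursula:5, Veda:3, Wendy:4, Wiremu:4.
The maximum eccentricity is 5, realized for instance by the pair Ursula–Dee via Ursula – Bao – Veda – Rhea – Wendy – Dee. So the diameter is 5.

5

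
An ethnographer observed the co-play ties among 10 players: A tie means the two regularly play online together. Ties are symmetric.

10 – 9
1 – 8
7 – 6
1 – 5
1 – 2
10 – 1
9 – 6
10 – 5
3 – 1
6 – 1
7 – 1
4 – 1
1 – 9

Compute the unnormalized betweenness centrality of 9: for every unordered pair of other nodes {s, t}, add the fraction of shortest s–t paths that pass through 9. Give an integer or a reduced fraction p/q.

1/2

Pairs whose geodesics pass through 9 — 6–10: 1/2.
All other pairs contribute 0.
Summing the contributions gives betweenness(9) = 1/2.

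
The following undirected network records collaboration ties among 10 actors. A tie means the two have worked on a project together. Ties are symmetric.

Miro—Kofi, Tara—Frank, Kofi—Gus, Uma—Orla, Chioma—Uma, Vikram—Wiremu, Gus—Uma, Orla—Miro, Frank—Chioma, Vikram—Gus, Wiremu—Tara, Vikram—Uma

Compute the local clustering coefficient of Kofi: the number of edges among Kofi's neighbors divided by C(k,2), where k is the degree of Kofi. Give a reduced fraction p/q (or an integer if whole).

0

Kofi's neighbors: Gus and Miro (k = 2).
Possible neighbor pairs: C(2,2) = 1. Edges among them: none → e = 0.
Clustering(Kofi) = 0/1.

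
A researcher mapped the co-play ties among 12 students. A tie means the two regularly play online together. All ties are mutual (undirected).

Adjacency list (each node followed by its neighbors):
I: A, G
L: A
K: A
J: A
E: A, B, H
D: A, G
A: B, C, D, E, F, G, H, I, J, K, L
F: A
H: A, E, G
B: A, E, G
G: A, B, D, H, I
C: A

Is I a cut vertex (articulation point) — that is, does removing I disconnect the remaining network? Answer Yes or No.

No

Even without I, every remaining node can still reach every other (the residual graph is connected), so I is not a cut vertex.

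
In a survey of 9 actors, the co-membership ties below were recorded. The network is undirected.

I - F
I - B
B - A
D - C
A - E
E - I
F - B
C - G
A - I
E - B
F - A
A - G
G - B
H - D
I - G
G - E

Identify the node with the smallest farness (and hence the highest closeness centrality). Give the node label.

Farness (sum of distances to all others) for each node — A:14, B:14, C:15, D:20, E:15, F:19, G:12, H:27, I:14.
The smallest farness is 12, for G, so G has the highest closeness.

G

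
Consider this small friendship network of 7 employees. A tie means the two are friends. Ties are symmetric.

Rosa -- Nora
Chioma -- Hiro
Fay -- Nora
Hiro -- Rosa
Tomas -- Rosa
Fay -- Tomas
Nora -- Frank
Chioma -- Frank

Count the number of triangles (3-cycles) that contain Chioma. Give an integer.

Chioma's neighbors are Frank and Hiro, but none of them are tied to each other, so no triangle contains Chioma.

0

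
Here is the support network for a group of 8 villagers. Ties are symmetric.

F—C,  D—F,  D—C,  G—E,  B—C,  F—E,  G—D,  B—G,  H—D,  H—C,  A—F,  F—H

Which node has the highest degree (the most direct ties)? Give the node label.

Degrees — A:1, B:2, C:4, D:4, E:2, F:5, G:3, H:3.
The maximum is 5, attained only by F.

F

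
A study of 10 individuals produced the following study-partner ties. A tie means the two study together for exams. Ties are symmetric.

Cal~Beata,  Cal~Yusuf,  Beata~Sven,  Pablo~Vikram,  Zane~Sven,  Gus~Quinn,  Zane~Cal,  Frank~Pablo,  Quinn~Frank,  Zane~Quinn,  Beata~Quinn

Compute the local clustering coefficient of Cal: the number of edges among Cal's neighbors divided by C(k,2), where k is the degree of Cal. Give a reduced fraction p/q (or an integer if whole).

Cal's neighbors: Beata, Yusuf, and Zane (k = 3).
Possible neighbor pairs: C(3,2) = 3. Edges among them: none → e = 0.
Clustering(Cal) = 0/3 = 0.

0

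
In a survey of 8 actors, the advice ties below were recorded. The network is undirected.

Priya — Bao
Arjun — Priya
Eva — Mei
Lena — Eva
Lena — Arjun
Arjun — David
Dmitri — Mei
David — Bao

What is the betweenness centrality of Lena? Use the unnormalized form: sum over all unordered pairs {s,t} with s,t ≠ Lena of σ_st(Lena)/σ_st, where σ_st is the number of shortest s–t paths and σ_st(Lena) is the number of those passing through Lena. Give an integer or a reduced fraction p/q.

Pairs whose geodesics pass through Lena — Eva–Arjun: 1; Eva–Bao: 2/2; Eva–David: 1; Eva–Priya: 1; Dmitri–Arjun: 1; Dmitri–Bao: 2/2; Dmitri–David: 1; Dmitri–Priya: 1; Mei–Arjun: 1; Mei–Bao: 2/2; Mei–David: 1; Mei–Priya: 1.
All other pairs contribute 0.
Summing the contributions gives betweenness(Lena) = 12.

12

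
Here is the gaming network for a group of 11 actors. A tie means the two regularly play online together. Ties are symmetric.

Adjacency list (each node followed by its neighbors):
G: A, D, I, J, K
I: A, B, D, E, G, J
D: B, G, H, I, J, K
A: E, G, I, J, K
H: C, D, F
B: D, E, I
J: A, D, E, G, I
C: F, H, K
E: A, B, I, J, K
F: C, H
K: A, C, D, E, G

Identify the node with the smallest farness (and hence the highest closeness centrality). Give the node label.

Farness (sum of distances to all others) for each node — A:17, B:19, C:20, D:14, E:17, F:24, G:16, H:19, I:16, J:17, K:15.
The smallest farness is 14, for D, so D has the highest closeness.

D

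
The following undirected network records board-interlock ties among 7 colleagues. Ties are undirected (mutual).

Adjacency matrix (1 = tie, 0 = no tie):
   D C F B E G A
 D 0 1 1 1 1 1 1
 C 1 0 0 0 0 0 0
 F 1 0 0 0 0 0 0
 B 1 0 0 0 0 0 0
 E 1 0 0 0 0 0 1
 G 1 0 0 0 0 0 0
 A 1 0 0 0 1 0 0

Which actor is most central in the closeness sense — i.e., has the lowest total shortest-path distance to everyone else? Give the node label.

D

Farness (sum of distances to all others) for each node — A:10, B:11, C:11, D:6, E:10, F:11, G:11.
The smallest farness is 6, for D, so D has the highest closeness.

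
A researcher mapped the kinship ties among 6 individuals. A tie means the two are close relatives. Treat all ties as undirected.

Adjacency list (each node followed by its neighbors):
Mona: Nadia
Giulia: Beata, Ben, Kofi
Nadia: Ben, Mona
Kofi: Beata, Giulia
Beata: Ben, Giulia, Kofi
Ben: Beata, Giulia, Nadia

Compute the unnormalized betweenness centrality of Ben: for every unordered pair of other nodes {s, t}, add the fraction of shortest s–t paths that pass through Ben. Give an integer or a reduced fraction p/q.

Pairs whose geodesics pass through Ben — Mona–Giulia: 1; Mona–Beata: 1; Mona–Kofi: 2/2; Nadia–Giulia: 1; Nadia–Beata: 1; Nadia–Kofi: 2/2.
All other pairs contribute 0.
Summing the contributions gives betweenness(Ben) = 6.

6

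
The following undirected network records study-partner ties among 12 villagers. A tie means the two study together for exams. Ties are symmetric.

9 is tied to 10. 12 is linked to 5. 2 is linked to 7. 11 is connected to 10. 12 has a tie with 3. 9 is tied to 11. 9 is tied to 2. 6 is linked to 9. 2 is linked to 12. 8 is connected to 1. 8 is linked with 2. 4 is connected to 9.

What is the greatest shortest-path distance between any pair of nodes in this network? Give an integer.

4

Eccentricity of each node (its greatest distance to any other): 1:4, 2:2, 3:4, 4:4, 5:4, 6:4, 7:3, 8:3, 9:3, 10:4, 11:4, 12:3.
The maximum eccentricity is 4, realized for instance by the pair 4–5 via 4 – 9 – 2 – 12 – 5. So the diameter is 4.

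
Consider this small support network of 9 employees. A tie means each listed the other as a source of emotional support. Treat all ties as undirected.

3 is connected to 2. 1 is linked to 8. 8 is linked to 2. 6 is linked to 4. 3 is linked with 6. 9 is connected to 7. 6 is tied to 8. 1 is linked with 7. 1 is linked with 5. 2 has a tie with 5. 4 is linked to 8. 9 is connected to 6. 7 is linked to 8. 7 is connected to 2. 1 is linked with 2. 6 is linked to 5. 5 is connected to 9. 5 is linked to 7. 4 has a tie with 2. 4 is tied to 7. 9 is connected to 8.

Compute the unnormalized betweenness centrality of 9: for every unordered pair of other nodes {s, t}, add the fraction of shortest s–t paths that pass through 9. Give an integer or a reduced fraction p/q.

9/20

Pairs whose geodesics pass through 9 — 5–8: 1/5; 6–7: 1/4.
All other pairs contribute 0.
Summing the contributions gives betweenness(9) = 9/20.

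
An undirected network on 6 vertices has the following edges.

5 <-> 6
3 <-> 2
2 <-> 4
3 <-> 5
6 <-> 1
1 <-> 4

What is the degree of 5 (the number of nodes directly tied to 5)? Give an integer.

5 is directly tied to 3 and 6. That is 2 neighbors, so the degree of 5 is 2.

2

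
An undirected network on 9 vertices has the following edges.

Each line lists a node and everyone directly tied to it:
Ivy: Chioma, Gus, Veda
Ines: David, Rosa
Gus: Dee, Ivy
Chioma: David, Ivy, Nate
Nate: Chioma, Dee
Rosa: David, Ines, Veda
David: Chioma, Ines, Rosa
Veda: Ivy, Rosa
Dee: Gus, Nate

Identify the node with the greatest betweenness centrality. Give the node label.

Chioma

Unnormalized betweenness of each node: Chioma:21/2, David:13/2, Dee:1, Gus:5/2, Ines:0, Ivy:17/2, Nate:7/2, Rosa:3, Veda:7/2.
Chioma has the largest value, 21/2, making it the main broker — the node through which the most shortest paths run.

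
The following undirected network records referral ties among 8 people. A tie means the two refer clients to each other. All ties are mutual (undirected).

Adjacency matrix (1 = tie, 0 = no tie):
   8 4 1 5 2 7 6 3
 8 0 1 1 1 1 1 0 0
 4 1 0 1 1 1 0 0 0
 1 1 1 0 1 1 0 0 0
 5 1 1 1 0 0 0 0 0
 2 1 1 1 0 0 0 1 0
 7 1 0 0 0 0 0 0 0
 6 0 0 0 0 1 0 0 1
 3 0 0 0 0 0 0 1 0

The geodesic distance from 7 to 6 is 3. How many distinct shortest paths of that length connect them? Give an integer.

The shortest distance is 3, and the only length-3 path is 7–8–2–6. So there is exactly 1 shortest path.

1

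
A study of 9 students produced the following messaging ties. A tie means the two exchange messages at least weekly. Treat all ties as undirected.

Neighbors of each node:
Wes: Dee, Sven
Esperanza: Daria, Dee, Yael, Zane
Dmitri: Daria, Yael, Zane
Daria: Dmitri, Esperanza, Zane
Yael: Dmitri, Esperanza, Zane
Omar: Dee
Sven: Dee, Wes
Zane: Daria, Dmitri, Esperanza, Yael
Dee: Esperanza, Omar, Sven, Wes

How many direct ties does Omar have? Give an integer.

1

Omar is directly tied to Dee. That is 1 neighbor, so the degree of Omar is 1.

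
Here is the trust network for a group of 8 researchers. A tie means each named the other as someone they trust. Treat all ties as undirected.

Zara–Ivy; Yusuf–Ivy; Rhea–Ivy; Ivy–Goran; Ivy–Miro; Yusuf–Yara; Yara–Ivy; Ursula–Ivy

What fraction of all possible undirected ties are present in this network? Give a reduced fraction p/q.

2/7

There are 8 edges and 8 nodes, so the maximum possible is C(8,2) = 28.
Density = 8/28 = 2/7.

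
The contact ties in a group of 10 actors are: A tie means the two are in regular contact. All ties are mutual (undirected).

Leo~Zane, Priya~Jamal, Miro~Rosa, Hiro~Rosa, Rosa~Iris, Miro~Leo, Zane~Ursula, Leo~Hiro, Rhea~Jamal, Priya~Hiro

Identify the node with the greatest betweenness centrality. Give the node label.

Hiro

Unnormalized betweenness of each node: Hiro:21, Iris:0, Jamal:8, Leo:16, Miro:3, Priya:14, Rhea:0, Rosa:10, Ursula:0, Zane:8.
Hiro has the largest value, 21, making it the main broker — the node through which the most shortest paths run.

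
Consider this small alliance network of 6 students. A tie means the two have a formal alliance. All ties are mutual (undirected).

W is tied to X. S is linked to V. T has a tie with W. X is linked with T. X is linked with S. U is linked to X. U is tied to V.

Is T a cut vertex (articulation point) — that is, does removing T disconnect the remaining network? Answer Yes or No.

No

Even without T, every remaining node can still reach every other (the residual graph is connected), so T is not a cut vertex.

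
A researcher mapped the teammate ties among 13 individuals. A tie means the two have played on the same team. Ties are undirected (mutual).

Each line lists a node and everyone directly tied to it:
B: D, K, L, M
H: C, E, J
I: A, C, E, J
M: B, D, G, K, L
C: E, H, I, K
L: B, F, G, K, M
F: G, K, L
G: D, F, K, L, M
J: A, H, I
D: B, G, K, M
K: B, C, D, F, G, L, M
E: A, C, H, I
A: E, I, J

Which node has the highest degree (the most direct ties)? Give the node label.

Degrees — A:3, B:4, C:4, D:4, E:4, F:3, G:5, H:3, I:4, J:3, K:7, L:5, M:5.
The maximum is 7, attained only by K.

K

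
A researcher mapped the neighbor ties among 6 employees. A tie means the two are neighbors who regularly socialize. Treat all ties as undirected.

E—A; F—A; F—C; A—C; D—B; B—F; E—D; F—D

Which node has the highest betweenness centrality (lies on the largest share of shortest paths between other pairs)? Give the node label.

F

Unnormalized betweenness of each node: A:3/2, B:0, C:0, D:3/2, E:1/2, F:7/2.
F has the largest value, 7/2, making it the main broker — the node through which the most shortest paths run.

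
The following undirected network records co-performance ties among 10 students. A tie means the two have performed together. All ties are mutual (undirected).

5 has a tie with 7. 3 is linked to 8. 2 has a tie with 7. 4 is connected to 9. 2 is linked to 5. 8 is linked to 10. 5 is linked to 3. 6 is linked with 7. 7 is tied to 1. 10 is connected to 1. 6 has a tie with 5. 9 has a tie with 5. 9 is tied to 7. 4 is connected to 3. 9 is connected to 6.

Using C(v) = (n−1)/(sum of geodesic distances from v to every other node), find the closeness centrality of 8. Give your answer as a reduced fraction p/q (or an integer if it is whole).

Distances from 8: 1:2, 2:3, 3:1, 4:2, 5:2, 6:3, 7:3, 9:3, 10:1. Sum = 20.
n = 10, so closeness = 9/20.

9/20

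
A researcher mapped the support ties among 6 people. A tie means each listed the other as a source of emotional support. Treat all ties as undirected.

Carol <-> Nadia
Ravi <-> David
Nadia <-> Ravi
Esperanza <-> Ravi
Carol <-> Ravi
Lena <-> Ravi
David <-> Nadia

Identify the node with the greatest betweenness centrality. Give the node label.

Ravi

Unnormalized betweenness of each node: Carol:0, David:0, Esperanza:0, Lena:0, Nadia:1/2, Ravi:15/2.
Ravi has the largest value, 15/2, making it the main broker — the node through which the most shortest paths run.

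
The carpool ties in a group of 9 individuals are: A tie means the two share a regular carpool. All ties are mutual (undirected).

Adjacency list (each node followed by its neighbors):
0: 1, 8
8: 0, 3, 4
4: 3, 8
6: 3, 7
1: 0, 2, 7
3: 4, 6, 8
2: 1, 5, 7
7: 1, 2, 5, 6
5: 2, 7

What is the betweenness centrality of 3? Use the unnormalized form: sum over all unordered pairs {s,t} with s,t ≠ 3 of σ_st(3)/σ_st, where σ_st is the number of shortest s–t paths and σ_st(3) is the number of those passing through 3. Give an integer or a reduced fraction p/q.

35/6

Pairs whose geodesics pass through 3 — 5–8: 1/3; 5–4: 1; 2–4: 1/2; 0–6: 1/2; 8–6: 1; 8–7: 1/2; 4–6: 1; 4–7: 1.
All other pairs contribute 0.
Summing the contributions gives betweenness(3) = 35/6.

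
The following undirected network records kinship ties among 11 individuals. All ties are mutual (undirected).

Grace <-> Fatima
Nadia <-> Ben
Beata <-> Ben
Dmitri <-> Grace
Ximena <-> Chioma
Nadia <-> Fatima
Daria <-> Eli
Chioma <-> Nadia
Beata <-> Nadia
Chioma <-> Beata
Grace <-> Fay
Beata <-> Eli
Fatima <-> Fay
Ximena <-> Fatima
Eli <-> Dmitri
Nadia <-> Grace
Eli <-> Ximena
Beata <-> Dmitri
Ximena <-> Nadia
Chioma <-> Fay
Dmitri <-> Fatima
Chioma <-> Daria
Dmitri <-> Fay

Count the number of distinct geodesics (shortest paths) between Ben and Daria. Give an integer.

The shortest distance is 3. The length-3 paths are: Ben–Beata–Eli–Daria; Ben–Nadia–Chioma–Daria; Ben–Beata–Chioma–Daria.
That gives 3 distinct shortest paths.

3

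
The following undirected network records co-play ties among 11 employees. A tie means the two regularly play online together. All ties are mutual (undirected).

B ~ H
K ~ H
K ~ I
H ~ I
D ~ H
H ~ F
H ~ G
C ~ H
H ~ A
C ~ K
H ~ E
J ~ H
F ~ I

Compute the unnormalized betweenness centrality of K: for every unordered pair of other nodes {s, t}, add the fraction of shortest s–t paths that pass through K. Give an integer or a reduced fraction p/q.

1/2

Pairs whose geodesics pass through K — C–I: 1/2.
All other pairs contribute 0.
Summing the contributions gives betweenness(K) = 1/2.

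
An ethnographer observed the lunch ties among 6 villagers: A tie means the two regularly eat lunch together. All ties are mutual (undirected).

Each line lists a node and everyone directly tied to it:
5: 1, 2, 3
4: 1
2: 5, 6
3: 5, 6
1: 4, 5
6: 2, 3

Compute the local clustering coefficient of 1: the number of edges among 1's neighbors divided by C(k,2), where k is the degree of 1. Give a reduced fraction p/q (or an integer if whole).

1's neighbors: 4 and 5 (k = 2).
Possible neighbor pairs: C(2,2) = 1. Edges among them: none → e = 0.
Clustering(1) = 0/1.

0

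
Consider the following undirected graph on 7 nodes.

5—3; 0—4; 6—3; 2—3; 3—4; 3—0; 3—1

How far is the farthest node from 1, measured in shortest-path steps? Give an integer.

Distances from 1: 0:2, 2:2, 3:1, 4:2, 5:2, 6:2.
The largest is 2 (to 6, 0, 5, 2, and 4), so the eccentricity of 1 is 2.

2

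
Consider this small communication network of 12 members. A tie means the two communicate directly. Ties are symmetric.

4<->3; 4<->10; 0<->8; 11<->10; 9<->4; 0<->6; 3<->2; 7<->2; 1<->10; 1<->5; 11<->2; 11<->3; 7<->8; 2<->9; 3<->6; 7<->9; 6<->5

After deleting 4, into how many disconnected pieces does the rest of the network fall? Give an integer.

4's neighbors (3, 9, and 10) remain reachable from one another through other ties, so the rest of the network stays in one piece.

1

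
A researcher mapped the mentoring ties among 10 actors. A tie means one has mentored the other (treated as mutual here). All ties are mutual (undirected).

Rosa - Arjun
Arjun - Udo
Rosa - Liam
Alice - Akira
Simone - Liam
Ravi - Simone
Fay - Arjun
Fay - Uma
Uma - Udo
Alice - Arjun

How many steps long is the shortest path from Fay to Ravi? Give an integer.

One shortest route is Fay – Arjun – Rosa – Liam – Simone – Ravi, which uses 5 edges, and at distance 4 from Fay we only reach {Simone}, which does not include Ravi. So d(Fay,Ravi) = 5.

5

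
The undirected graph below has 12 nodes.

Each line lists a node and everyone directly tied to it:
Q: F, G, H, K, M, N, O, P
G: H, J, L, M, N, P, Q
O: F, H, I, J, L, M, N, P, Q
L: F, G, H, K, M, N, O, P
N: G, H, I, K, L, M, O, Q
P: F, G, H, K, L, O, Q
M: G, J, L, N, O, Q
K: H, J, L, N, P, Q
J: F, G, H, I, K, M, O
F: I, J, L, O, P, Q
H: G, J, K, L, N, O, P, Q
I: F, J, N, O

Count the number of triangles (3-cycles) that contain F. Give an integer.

8

F's neighbors: I, J, L, O, P, and Q.
Neighbor pairs that are themselves tied: F–I–J; F–I–O; F–J–O; F–L–O; F–L–P; F–O–P; F–O–Q; F–P–Q. Each forms one triangle with F, for 8 in total.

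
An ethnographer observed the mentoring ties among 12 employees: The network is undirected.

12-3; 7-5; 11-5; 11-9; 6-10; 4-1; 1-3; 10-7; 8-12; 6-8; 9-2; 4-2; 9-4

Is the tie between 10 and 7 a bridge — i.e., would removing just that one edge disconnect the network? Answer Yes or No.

Even without that edge, 10 still reaches 7 via 10 – 6 – 8 – 12 – 3 – 1 – 4 – 9 – 11 – 5 – 7, so the network stays connected. Not a bridge.

No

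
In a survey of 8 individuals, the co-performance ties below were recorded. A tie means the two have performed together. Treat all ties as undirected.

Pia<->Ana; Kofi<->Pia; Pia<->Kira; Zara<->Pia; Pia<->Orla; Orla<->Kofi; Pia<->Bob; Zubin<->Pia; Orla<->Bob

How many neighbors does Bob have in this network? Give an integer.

2

Bob is directly tied to Orla and Pia. That is 2 neighbors, so the degree of Bob is 2.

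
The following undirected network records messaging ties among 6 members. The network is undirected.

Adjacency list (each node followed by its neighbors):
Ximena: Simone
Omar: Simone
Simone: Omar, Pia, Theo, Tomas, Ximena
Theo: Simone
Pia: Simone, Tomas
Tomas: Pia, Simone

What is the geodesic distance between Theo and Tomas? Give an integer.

One shortest route is Theo – Simone – Tomas, which uses 2 edges, and Theo and Tomas are not directly tied, so nothing shorter exists. So d(Theo,Tomas) = 2.

2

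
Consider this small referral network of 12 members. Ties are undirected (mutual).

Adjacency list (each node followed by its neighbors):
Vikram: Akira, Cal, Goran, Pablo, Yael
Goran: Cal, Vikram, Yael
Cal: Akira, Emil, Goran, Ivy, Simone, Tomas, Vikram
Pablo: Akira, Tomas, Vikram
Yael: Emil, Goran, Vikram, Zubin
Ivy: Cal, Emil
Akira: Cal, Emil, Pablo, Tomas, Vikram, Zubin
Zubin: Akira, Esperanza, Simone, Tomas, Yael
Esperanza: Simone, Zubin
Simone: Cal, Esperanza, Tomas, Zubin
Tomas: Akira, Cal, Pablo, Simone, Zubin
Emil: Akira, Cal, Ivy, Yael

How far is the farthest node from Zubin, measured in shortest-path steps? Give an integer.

Distances from Zubin: Akira:1, Cal:2, Emil:2, Esperanza:1, Goran:2, Ivy:3, Pablo:2, Simone:1, Tomas:1, Vikram:2, Yael:1.
The largest is 3 (to Ivy), so the eccentricity of Zubin is 3.

3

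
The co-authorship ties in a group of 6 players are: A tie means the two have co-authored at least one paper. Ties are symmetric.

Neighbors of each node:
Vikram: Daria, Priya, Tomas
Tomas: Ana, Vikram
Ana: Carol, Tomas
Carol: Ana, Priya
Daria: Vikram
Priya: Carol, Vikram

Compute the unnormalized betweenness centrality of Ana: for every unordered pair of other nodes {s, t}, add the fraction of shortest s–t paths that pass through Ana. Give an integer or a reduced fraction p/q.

Pairs whose geodesics pass through Ana — Tomas–Carol: 1.
All other pairs contribute 0.
Summing the contributions gives betweenness(Ana) = 1.

1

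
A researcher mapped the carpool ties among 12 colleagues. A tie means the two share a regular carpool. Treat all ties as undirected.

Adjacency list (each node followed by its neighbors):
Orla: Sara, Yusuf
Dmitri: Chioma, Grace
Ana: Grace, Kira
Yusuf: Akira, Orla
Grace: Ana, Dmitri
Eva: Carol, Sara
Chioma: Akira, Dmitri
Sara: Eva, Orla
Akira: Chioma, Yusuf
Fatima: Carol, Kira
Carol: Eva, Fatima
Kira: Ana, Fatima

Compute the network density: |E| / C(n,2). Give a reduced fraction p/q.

There are 12 edges and 12 nodes, so the maximum possible is C(12,2) = 66.
Density = 12/66 = 2/11.

2/11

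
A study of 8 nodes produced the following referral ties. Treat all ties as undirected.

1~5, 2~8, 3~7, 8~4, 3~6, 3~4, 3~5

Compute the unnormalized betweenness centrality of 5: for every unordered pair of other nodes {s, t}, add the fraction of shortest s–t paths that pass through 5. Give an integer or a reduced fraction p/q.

6

Pairs whose geodesics pass through 5 — 8–1: 1; 4–1: 1; 7–1: 1; 3–1: 1; 6–1: 1; 1–2: 1.
All other pairs contribute 0.
Summing the contributions gives betweenness(5) = 6.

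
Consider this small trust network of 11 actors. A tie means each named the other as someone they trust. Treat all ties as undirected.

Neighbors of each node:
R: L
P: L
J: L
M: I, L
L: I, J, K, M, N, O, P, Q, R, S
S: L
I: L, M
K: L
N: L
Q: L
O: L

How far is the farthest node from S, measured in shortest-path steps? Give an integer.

2

Distances from S: I:2, J:2, K:2, L:1, M:2, N:2, O:2, P:2, Q:2, R:2.
The largest is 2 (to K, M, N, J, Q, P, O, I, and R), so the eccentricity of S is 2.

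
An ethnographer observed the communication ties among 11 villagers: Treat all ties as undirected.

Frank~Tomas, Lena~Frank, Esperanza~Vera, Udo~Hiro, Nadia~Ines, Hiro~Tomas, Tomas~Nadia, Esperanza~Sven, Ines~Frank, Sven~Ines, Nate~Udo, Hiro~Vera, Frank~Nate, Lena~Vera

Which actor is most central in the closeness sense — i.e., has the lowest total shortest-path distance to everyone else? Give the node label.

Farness (sum of distances to all others) for each node — Esperanza:24, Frank:17, Hiro:19, Ines:20, Lena:21, Nadia:23, Nate:23, Sven:24, Tomas:19, Udo:24, Vera:20.
The smallest farness is 17, for Frank, so Frank has the highest closeness.

Frank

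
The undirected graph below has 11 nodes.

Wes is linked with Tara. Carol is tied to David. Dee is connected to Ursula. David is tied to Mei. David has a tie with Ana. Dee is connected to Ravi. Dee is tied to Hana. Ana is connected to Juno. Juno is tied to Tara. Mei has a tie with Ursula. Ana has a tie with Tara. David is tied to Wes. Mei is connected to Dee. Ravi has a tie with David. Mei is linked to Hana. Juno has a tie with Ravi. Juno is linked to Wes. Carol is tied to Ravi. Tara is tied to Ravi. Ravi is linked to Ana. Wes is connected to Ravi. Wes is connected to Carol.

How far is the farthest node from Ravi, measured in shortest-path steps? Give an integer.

2

Distances from Ravi: Ana:1, Carol:1, David:1, Dee:1, Hana:2, Juno:1, Mei:2, Tara:1, Ursula:2, Wes:1.
The largest is 2 (to Mei, Hana, and Ursula), so the eccentricity of Ravi is 2.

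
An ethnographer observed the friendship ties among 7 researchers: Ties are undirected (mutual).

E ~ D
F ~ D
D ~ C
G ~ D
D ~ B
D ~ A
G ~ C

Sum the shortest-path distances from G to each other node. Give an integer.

10

Distances from G: A:2, B:2, C:1, D:1, E:2, F:2.
Sum = 2 + 2 + 1 + 1 + 2 + 2 = 10.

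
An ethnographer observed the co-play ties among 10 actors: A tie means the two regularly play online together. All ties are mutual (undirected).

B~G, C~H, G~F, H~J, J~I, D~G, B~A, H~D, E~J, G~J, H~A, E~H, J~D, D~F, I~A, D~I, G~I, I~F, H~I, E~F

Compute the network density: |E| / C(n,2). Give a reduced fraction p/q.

4/9

There are 20 edges and 10 nodes, so the maximum possible is C(10,2) = 45.
Density = 20/45 = 4/9.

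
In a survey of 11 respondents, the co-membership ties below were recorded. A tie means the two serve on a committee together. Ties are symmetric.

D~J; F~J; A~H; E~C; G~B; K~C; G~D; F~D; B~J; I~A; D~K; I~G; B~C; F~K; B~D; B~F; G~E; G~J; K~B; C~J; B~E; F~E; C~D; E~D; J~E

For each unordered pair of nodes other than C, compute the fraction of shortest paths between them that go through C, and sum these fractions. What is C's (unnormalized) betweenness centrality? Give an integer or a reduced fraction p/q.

Pairs whose geodesics pass through C — K–E: 1/4; K–J: 1/4.
All other pairs contribute 0.
Summing the contributions gives betweenness(C) = 1/2.

1/2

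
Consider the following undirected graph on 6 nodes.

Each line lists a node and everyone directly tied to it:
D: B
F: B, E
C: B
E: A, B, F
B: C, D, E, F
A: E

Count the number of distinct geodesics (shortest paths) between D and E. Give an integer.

1

The shortest distance is 2, and the only length-2 path is D–B–E. So there is exactly 1 shortest path.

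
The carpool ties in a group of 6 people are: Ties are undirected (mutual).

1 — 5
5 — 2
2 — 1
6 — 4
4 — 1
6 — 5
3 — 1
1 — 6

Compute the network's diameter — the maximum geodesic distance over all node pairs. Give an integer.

Eccentricity of each node (its greatest distance to any other): 1:1, 2:2, 3:2, 4:2, 5:2, 6:2.
The maximum eccentricity is 2, realized for instance by the pair 5–3 via 5 – 1 – 3. So the diameter is 2.

2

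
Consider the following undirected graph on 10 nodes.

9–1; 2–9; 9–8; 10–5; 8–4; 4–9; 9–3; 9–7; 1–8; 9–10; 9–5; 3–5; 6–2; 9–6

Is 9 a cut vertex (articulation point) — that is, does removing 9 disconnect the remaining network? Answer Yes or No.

Removing 9 leaves {1, 4, and 8} with no path to {3, 5, and 10}, so the network splits into 4 components. 9 is a cut vertex.

Yes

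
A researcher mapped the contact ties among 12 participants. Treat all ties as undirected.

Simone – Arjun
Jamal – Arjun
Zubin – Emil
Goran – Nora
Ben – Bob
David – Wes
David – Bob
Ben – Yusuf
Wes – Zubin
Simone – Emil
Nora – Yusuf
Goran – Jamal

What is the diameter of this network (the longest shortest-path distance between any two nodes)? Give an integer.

Eccentricity of each node (its greatest distance to any other): Arjun:6, Ben:6, Bob:6, David:6, Emil:6, Goran:6, Jamal:6, Nora:6, Simone:6, Wes:6, Yusuf:6, Zubin:6.
The maximum eccentricity is 6, realized for instance by the pair Yusuf–Emil via Yusuf – Ben – Bob – David – Wes – Zubin – Emil. So the diameter is 6.

6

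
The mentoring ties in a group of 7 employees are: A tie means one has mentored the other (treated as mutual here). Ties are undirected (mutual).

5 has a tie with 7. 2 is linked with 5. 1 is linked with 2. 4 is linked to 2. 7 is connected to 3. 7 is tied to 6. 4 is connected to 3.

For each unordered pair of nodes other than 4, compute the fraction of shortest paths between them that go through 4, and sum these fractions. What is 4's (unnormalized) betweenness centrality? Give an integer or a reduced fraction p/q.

2

Pairs whose geodesics pass through 4 — 1–3: 1; 2–3: 1.
All other pairs contribute 0.
Summing the contributions gives betweenness(4) = 2.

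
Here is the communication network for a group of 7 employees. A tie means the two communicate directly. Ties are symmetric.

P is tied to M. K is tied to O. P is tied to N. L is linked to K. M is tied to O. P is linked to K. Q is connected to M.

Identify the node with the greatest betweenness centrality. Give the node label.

P

Unnormalized betweenness of each node: K:6, L:0, M:6, N:0, O:2, P:7, Q:0.
P has the largest value, 7, making it the main broker — the node through which the most shortest paths run.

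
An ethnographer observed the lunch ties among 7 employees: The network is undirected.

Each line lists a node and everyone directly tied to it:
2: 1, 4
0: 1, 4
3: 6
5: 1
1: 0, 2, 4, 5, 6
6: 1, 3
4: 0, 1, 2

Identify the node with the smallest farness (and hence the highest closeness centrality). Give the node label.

1

Farness (sum of distances to all others) for each node — 0:11, 1:7, 2:11, 3:15, 4:10, 5:12, 6:10.
The smallest farness is 7, for 1, so 1 has the highest closeness.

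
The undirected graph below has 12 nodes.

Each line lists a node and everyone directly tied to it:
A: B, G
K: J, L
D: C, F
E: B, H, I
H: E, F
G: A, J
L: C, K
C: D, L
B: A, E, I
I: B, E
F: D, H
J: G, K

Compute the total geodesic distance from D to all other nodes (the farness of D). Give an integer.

Distances from D: A:5, B:4, C:1, E:3, F:1, G:5, H:2, I:4, J:4, K:3, L:2.
Sum = 5 + 4 + 1 + 3 + 1 + 5 + 2 + 4 + 4 + 3 + 2 = 34.

34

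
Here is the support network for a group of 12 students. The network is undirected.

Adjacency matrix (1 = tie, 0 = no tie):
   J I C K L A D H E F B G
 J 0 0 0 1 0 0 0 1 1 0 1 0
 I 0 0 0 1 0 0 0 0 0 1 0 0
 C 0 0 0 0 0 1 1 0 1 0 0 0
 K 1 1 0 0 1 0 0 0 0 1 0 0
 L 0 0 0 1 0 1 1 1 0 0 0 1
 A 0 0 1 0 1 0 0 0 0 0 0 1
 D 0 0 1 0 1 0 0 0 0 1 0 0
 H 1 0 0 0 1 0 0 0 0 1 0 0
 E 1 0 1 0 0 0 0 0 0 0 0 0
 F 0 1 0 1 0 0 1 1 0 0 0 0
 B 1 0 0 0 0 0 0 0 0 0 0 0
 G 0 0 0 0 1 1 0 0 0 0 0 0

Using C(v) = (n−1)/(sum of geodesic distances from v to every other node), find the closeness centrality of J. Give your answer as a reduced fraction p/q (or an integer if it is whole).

11/21

Distances from J: A:3, B:1, C:2, D:3, E:1, F:2, G:3, H:1, I:2, K:1, L:2. Sum = 21.
n = 12, so closeness = 11/21.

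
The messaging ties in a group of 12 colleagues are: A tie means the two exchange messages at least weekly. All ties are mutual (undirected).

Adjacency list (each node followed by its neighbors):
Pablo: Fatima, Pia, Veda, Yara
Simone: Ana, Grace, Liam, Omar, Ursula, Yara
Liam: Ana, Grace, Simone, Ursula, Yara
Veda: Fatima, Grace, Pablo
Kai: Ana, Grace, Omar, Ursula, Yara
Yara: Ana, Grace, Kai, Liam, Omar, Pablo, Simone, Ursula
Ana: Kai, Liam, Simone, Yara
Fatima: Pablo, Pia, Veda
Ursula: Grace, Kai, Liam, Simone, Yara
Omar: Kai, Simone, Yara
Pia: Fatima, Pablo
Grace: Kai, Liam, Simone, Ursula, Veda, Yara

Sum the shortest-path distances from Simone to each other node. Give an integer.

18

Distances from Simone: Ana:1, Fatima:3, Grace:1, Kai:2, Liam:1, Omar:1, Pablo:2, Pia:3, Ursula:1, Veda:2, Yara:1.
Sum = 1 + 3 + 1 + 2 + 1 + 1 + 2 + 3 + 1 + 2 + 1 = 18.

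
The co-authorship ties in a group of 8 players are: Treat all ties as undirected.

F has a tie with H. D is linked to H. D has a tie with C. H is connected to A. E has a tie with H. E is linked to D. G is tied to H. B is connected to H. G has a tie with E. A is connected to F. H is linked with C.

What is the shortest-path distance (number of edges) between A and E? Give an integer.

2

One shortest route is A – H – E, which uses 2 edges, and A and E are not directly tied, so nothing shorter exists. So d(A,E) = 2.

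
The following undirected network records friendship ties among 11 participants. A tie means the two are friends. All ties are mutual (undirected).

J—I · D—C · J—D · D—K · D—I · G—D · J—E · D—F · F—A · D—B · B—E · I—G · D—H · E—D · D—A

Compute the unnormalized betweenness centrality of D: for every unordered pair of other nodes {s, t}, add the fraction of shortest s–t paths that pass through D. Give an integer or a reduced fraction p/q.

77/2

Pairs whose geodesics pass through D — J–A: 1; J–F: 1; J–G: 1/2; J–C: 1; J–B: 1/2; J–K: 1; J–H: 1; A–G: 1; A–C: 1; A–I: 1; A–B: 1; A–E: 1; A–K: 1; A–H: 1 … (+26 more pairs).
All other pairs contribute 0.
Summing the contributions gives betweenness(D) = 77/2.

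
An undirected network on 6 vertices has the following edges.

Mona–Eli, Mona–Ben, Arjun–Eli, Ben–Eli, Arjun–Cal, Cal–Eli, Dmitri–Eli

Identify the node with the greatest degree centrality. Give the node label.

Degrees — Arjun:2, Ben:2, Cal:2, Dmitri:1, Eli:5, Mona:2.
The maximum is 5, attained only by Eli.

Eli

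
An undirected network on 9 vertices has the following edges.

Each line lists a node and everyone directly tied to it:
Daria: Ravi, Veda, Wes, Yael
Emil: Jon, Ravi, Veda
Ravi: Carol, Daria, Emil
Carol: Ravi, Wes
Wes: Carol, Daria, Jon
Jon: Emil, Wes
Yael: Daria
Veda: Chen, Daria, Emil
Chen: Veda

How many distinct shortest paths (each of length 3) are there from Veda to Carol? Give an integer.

The shortest distance is 3. The length-3 paths are: Veda–Daria–Wes–Carol; Veda–Emil–Ravi–Carol; Veda–Daria–Ravi–Carol.
That gives 3 distinct shortest paths.

3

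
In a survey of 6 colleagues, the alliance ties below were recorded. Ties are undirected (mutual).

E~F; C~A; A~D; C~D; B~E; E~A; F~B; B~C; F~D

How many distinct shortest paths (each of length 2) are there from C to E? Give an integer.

The shortest distance is 2. The length-2 paths are: C–B–E; C–A–E.
That gives 2 distinct shortest paths.

2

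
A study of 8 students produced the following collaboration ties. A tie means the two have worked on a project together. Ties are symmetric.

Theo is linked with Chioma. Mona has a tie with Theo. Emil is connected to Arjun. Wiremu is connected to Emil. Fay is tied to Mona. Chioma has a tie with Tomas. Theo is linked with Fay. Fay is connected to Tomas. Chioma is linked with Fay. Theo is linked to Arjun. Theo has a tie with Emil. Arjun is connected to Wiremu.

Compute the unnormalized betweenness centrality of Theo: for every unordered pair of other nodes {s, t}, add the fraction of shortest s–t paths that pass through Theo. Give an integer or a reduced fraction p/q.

25/2

Pairs whose geodesics pass through Theo — Mona–Chioma: 1/2; Mona–Wiremu: 2/2; Mona–Emil: 1; Mona–Arjun: 1; Fay–Wiremu: 2/2; Fay–Emil: 1; Fay–Arjun: 1; Chioma–Wiremu: 2/2; Chioma–Emil: 1; Chioma–Arjun: 1; Tomas–Wiremu: 4/4; Tomas–Emil: 2/2; Tomas–Arjun: 2/2.
All other pairs contribute 0.
Summing the contributions gives betweenness(Theo) = 25/2.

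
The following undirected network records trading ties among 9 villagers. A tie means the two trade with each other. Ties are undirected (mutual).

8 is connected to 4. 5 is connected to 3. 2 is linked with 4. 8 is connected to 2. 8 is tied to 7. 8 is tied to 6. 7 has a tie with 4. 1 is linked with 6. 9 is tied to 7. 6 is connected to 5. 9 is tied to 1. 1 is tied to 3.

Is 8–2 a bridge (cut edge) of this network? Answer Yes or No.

No

Even without that edge, 8 still reaches 2 via 8 – 4 – 2, so the network stays connected. Not a bridge.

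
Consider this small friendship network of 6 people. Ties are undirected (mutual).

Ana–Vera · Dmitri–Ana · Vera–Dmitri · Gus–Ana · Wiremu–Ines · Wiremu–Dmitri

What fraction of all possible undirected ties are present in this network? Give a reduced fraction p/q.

There are 6 edges and 6 nodes, so the maximum possible is C(6,2) = 15.
Density = 6/15 = 2/5.

2/5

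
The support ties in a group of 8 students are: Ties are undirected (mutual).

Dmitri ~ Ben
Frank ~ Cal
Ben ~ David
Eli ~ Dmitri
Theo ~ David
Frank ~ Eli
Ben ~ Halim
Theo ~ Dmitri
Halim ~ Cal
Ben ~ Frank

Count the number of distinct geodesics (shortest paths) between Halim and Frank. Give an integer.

The shortest distance is 2. The length-2 paths are: Halim–Ben–Frank; Halim–Cal–Frank.
That gives 2 distinct shortest paths.

2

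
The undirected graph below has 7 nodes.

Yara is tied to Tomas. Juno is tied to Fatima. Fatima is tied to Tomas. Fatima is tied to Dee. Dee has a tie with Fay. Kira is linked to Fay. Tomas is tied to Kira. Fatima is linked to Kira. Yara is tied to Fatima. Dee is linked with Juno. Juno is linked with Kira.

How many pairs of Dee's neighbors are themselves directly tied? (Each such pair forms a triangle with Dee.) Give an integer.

Dee's neighbors: Fatima, Fay, and Juno.
Neighbor pairs that are themselves tied: Dee–Fatima–Juno. Each forms one triangle with Dee, for 1 in total.

1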